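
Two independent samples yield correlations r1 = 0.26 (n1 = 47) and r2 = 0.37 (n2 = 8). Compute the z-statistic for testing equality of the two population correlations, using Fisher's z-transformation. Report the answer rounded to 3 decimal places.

z1 = atanh(0.26) = 0.266108,  z2 = atanh(0.37) = 0.388423
SE = √(1/(n1−3) + 1/(n2−3)) = √(1/44 + 1/5) = √(0.0227273 + 0.2000000) = √0.2227273 = 0.471940
z = (z1 − z2)/SE = (0.266108 − 0.388423) / 0.471940 = -0.122315 / 0.471940 = -0.259

-0.259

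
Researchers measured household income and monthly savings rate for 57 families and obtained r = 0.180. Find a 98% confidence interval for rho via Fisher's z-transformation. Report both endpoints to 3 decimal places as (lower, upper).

Fisher z: z_r = atanh(r) = ½·ln((1+0.180)/(1−0.180)) = 0.181983
SE(z) = 1/√(n−3) = 1/√54 = 0.136083
98% ⇒ z* = 2.326; margin = 2.326·0.136083 = 0.316529
CI on z-scale: (-0.134546, 0.498512)
Back-transform: tanh(-0.134546) = -0.133740, tanh(0.498512) = 0.460946

(-0.134, 0.461)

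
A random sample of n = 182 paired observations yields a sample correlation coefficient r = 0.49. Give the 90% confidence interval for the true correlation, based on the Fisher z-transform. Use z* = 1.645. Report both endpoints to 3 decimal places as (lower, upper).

(0.391, 0.578)

Fisher z: z_r = atanh(r) = ½·ln((1+0.49)/(1−0.49)) = 0.536060
SE(z) = 1/√(n−3) = 1/√179 = 0.074744
90% ⇒ z* = 1.645; margin = 1.645·0.074744 = 0.122954
CI on z-scale: (0.413106, 0.659014)
Back-transform: tanh(0.413106) = 0.391107, tanh(0.659014) = 0.577707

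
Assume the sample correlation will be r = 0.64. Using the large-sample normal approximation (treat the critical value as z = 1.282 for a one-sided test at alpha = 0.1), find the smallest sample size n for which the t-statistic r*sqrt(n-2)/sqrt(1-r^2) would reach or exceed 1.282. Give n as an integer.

Need r·√(n−2)/√(1−r²) ≥ 1.282
√(n−2) ≥ 1.282·√(1−0.4096) / 0.64 = 1.282·0.768375 / 0.64 = 1.5392
n−2 ≥ 2.3691  ⇒  n ≥ 4.3691
Smallest integer n = 5

5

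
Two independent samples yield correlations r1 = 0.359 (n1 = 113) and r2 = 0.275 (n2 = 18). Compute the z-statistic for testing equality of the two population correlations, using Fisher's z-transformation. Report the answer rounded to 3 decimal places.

z1 = atanh(0.359) = 0.375737,  z2 = atanh(0.275) = 0.282265
SE = √(1/(n1−3) + 1/(n2−3)) = √(1/110 + 1/15) = √(0.0090909 + 0.0666667) = √0.0757576 = 0.275241
z = (z1 − z2)/SE = (0.375737 − 0.282265) / 0.275241 = 0.093472 / 0.275241 = 0.340

0.340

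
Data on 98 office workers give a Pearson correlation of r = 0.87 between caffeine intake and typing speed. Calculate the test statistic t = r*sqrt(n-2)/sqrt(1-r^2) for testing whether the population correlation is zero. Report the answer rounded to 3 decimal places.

t = r·√(n−2) / √(1−r²) with r = 0.87, n = 98
  = 0.87·√96 / √(1 − 0.7569)
  = 0.87·9.797959 / 0.493052
  = 8.524224 / 0.493052 = 17.289

17.289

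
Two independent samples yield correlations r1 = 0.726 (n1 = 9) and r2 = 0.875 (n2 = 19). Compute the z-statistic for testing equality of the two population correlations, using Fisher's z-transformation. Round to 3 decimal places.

-0.906

Fisher z-transforms: z1 = atanh(0.726) = 0.920217, z2 = atanh(0.875) = 1.354025; difference d = -0.433808
Var(d) = 1/6 + 1/16 = 0.1666667 + 0.0625000 = 0.2291667
z = d/√Var(d) = -0.433808 / √0.2291667 = -0.433808 / 0.478714 = -0.906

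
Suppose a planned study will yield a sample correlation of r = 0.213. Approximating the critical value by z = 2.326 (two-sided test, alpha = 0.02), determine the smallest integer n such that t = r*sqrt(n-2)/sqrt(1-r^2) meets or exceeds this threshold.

116

r√(n−2)/√(1−r²) ≥ 2.326  ⇔  n−2 ≥ (2.326)²·(1−r²)/r²
(1−r²)/r² = (1−0.045369)/0.045369 = 21.0415
n ≥ 2 + 5.410276·21.0415 = 2 + 113.8403 = 115.8403
⌈115.8403⌉ = 116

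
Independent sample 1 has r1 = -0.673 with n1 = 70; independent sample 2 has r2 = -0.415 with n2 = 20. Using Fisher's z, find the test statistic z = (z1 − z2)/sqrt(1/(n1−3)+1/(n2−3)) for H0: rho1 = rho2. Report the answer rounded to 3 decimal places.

-1.379

z1 = atanh(-0.673) = -0.816207,  z2 = atanh(-0.415) = -0.441636
SE = √(1/(n1−3) + 1/(n2−3)) = √(1/67 + 1/17) = √(0.0149254 + 0.0588235) = √0.0737489 = 0.271567
z = (z1 − z2)/SE = (-0.816207 − (-0.441636)) / 0.271567 = -0.374571 / 0.271567 = -1.379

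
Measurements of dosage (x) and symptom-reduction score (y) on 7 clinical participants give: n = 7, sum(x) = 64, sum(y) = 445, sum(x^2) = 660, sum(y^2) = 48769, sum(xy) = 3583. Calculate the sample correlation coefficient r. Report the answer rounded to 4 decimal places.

-0.3922

Numerator: nΣxy − (Σx)(Σy) = 7·3583 − (64)(445) = -3399
Denominator: √[(nΣx²−(Σx)²)(nΣy²−(Σy)²)]
  nΣx²−(Σx)² = 7·660 − 4096 = 524;  nΣy²−(Σy)² = 7·48769 − 198025 = 143358
  √(524·143358) = √75119592 = 8667.1559
r = -3399 / 8667.1559 = -0.3922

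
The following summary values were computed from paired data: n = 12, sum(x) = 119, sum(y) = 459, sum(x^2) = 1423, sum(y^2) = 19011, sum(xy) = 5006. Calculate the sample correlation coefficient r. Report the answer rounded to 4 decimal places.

S_xy = nΣxy − ΣxΣy = 12·5006 − 119·459 = 60072 − 54621 = 5451
S_xx = nΣx² − (Σx)² = 12·1423 − 119² = 17076 − 14161 = 2915
S_yy = nΣy² − (Σy)² = 12·19011 − 459² = 228132 − 210681 = 17451
r = S_xy / √(S_xx·S_yy) = 5451 / √(2915·17451) = 5451 / √50869665 = 5451 / 7132.2973 = 0.7643

0.7643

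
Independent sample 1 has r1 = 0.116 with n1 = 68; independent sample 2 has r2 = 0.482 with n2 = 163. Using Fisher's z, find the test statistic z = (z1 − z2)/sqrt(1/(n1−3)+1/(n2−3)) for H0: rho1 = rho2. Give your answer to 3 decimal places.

-2.781

Fisher z-transforms: z1 = atanh(0.116) = 0.116525, z2 = atanh(0.482) = 0.525586; difference d = -0.409061
Var(d) = 1/65 + 1/160 = 0.0153846 + 0.0062500 = 0.0216346
z = d/√Var(d) = -0.409061 / √0.0216346 = -0.409061 / 0.147087 = -2.781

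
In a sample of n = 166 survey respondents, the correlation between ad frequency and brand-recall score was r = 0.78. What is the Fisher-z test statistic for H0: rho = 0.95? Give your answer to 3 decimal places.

-10.040

Fisher z: atanh(0.78) = 1.045371, atanh(0.95) = 1.831781
z = (z_r − z_0)·√(n−3) = (1.045371 − 1.831781)·√163 = -0.786410 · 12.767145 = -10.040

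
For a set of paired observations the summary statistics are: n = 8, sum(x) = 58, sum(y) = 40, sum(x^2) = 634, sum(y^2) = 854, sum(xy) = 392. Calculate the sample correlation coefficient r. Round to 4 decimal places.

0.2730

Numerator: nΣxy − (Σx)(Σy) = 8·392 − (58)(40) = 816
Denominator: √[(nΣx²−(Σx)²)(nΣy²−(Σy)²)]
  nΣx²−(Σx)² = 8·634 − 3364 = 1708;  nΣy²−(Σy)² = 8·854 − 1600 = 5232
  √(1708·5232) = √8936256 = 2989.3571
r = 816 / 2989.3571 = 0.2730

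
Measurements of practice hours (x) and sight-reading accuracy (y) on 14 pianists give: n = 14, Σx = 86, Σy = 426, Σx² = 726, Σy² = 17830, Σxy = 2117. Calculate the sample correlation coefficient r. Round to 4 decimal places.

-0.5095

S_xy = nΣxy − ΣxΣy = 14·2117 − 86·426 = 29638 − 36636 = -6998
S_xx = nΣx² − (Σx)² = 14·726 − 86² = 10164 − 7396 = 2768
S_yy = nΣy² − (Σy)² = 14·17830 − 426² = 249620 − 181476 = 68144
r = S_xy / √(S_xx·S_yy) = -6998 / √(2768·68144) = -6998 / √188622592 = -6998 / 13733.9940 = -0.5095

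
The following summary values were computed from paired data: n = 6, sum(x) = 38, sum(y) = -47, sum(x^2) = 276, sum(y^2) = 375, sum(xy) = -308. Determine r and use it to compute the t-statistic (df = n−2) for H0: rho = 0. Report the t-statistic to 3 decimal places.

Numerator: nΣxy − (Σx)(Σy) = 6·(-308) − (38)(-47) = -62
Denominator: √[(nΣx²−(Σx)²)(nΣy²−(Σy)²)]
  nΣx²−(Σx)² = 6·276 − 1444 = 212;  nΣy²−(Σy)² = 6·375 − 2209 = 41
  √(212·41) = √8692 = 93.2309
r = -62 / 93.2309 = -0.6650
t = r·√(n−2)/√(1−r²) = -0.6650·√4 / √(1−0.442225) = -1.330000 / 0.746843 = -1.781

-1.781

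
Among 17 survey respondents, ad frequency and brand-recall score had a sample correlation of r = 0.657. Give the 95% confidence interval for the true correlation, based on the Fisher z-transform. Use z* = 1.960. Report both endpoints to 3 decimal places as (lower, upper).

z_r = atanh(0.657) = 0.787517;  SE = 1/√(n−3) = 1/√14 = 0.267261
z-limits: 0.787517 ± 1.960·0.267261 = 0.787517 ± 0.523832 = [0.263685, 1.311349]
ρ-limits: (tanh 0.263685, tanh 1.311349) = (0.258, 0.865)

(0.258, 0.865)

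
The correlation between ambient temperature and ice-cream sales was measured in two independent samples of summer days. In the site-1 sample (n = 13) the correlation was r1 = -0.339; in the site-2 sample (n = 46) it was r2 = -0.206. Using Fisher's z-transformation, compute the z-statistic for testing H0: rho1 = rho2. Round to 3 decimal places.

z1 = atanh(-0.339) = -0.352962,  z2 = atanh(-0.206) = -0.208990
SE = √(1/(n1−3) + 1/(n2−3)) = √(1/10 + 1/43) = √(0.1000000 + 0.0232558) = √0.1232558 = 0.351078
z = (z1 − z2)/SE = (-0.352962 − (-0.208990)) / 0.351078 = -0.143972 / 0.351078 = -0.410

-0.410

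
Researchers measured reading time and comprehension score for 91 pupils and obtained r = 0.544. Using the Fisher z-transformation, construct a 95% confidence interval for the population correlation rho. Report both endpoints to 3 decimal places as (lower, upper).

Fisher z: z_r = atanh(r) = ½·ln((1+0.544)/(1−0.544)) = 0.609819
SE(z) = 1/√(n−3) = 1/√88 = 0.106600
95% ⇒ z* = 1.960; margin = 1.960·0.106600 = 0.208936
CI on z-scale: (0.400883, 0.818755)
Back-transform: tanh(0.400883) = 0.380704, tanh(0.818755) = 0.674392

(0.381, 0.674)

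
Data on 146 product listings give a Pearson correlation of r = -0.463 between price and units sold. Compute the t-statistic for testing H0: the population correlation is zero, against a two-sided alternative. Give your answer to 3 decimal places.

1 − r² = 1 − 0.214369 = 0.785631;  √(1−r²) = 0.886358
√(n−2) = √144 = 12.000000
t = r·√(n−2)/√(1−r²) = -0.463 · 12.000000 / 0.886358 = -6.268

-6.268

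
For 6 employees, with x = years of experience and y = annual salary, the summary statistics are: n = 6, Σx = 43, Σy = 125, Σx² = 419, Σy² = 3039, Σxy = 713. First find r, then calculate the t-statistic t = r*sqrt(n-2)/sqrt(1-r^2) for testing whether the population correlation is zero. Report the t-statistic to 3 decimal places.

-3.009

Numerator: nΣxy − (Σx)(Σy) = 6·713 − (43)(125) = -1097
Denominator: √[(nΣx²−(Σx)²)(nΣy²−(Σy)²)]
  nΣx²−(Σx)² = 6·419 − 1849 = 665;  nΣy²−(Σy)² = 6·3039 − 15625 = 2609
  √(665·2609) = √1734985 = 1317.1883
r = -1097 / 1317.1883 = -0.8328
t = r·√(n−2)/√(1−r²) = -0.8328·√4 / √(1−0.693556) = -1.665600 / 0.553574 = -3.009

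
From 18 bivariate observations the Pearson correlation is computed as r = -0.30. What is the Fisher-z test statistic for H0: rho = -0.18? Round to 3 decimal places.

Fisher z: atanh(-0.30) = -0.309520, atanh(-0.18) = -0.181983
z = (z_r − z_0)·√(n−3) = (-0.309520 − (-0.181983))·√15 = -0.127537 · 3.872983 = -0.494

-0.494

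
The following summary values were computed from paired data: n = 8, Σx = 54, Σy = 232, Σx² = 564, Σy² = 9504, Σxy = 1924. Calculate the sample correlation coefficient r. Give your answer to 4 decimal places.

Numerator: nΣxy − (Σx)(Σy) = 8·1924 − (54)(232) = 2864
Denominator: √[(nΣx²−(Σx)²)(nΣy²−(Σy)²)]
  nΣx²−(Σx)² = 8·564 − 2916 = 1596;  nΣy²−(Σy)² = 8·9504 − 53824 = 22208
  √(1596·22208) = √35443968 = 5953.4837
r = 2864 / 5953.4837 = 0.4811

0.4811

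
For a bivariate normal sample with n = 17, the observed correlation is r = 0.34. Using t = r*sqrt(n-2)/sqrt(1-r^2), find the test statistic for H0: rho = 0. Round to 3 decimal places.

t = r·√(n−2) / √(1−r²) with r = 0.34, n = 17
  = 0.34·√15 / √(1 − 0.1156)
  = 0.34·3.872983 / 0.940425
  = 1.316814 / 0.940425 = 1.400

1.400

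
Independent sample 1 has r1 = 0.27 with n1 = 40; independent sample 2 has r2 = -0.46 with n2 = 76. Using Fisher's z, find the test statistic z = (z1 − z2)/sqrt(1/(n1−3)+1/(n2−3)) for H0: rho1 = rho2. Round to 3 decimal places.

Fisher z-transforms: z1 = atanh(0.27) = 0.276864, z2 = atanh(-0.46) = -0.497311; difference d = 0.774175
Var(d) = 1/37 + 1/73 = 0.0270270 + 0.0136986 = 0.0407256
z = d/√Var(d) = 0.774175 / √0.0407256 = 0.774175 / 0.201806 = 3.836

3.836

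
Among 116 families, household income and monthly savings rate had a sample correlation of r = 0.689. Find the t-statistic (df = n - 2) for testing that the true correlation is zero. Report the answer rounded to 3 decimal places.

10.150

t = r·√(n−2) / √(1−r²) with r = 0.689, n = 116
  = 0.689·√114 / √(1 − 0.474721)
  = 0.689·10.677078 / 0.724761
  = 7.356507 / 0.724761 = 10.150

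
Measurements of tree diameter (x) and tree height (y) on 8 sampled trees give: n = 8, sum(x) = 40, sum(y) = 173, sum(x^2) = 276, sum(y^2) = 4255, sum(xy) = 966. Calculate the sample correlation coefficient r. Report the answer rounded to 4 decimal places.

0.5111

S_xy = nΣxy − ΣxΣy = 8·966 − 40·173 = 7728 − 6920 = 808
S_xx = nΣx² − (Σx)² = 8·276 − 40² = 2208 − 1600 = 608
S_yy = nΣy² − (Σy)² = 8·4255 − 173² = 34040 − 29929 = 4111
r = S_xy / √(S_xx·S_yy) = 808 / √(608·4111) = 808 / √2499488 = 808 / 1580.9769 = 0.5111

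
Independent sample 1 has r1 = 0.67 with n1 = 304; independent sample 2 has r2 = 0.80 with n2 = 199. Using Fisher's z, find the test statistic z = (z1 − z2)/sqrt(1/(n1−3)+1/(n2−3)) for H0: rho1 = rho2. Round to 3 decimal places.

Fisher z-transforms: z1 = atanh(0.67) = 0.810743, z2 = atanh(0.80) = 1.098612; difference d = -0.287869
Var(d) = 1/301 + 1/196 = 0.0033223 + 0.0051020 = 0.0084243
z = d/√Var(d) = -0.287869 / √0.0084243 = -0.287869 / 0.091784 = -3.136

-3.136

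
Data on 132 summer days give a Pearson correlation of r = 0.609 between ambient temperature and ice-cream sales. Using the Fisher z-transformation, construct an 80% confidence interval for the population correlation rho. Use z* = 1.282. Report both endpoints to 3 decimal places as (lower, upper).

(0.533, 0.675)

z_r = atanh(0.609) = 0.707330;  SE = 1/√(n−3) = 1/√129 = 0.088045
z-limits: 0.707330 ± 1.282·0.088045 = 0.707330 ± 0.112874 = [0.594456, 0.820204]
ρ-limits: (tanh 0.594456, tanh 0.820204) = (0.533, 0.675)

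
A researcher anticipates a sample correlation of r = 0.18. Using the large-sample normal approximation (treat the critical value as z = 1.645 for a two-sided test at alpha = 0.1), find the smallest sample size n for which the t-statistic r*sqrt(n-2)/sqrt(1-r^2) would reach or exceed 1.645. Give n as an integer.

Need r·√(n−2)/√(1−r²) ≥ 1.645
√(n−2) ≥ 1.645·√(1−0.0324) / 0.18 = 1.645·0.983667 / 0.18 = 8.9896
n−2 ≥ 80.8129  ⇒  n ≥ 82.8129
Smallest integer n = 83

83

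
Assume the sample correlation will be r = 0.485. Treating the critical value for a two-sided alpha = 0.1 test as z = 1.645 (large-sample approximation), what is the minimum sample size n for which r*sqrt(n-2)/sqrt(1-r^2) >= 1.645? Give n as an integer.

11

Need r·√(n−2)/√(1−r²) ≥ 1.645
√(n−2) ≥ 1.645·√(1−0.235225) / 0.485 = 1.645·0.874514 / 0.485 = 2.9661
n−2 ≥ 8.7977  ⇒  n ≥ 10.7977
Smallest integer n = 11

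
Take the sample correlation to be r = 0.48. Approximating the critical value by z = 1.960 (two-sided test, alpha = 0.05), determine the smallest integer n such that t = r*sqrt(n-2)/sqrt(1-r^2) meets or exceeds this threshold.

Need r·√(n−2)/√(1−r²) ≥ 1.960
√(n−2) ≥ 1.960·√(1−0.2304) / 0.48 = 1.960·0.877268 / 0.48 = 3.5822
n−2 ≥ 12.8322  ⇒  n ≥ 14.8322
Smallest integer n = 15

15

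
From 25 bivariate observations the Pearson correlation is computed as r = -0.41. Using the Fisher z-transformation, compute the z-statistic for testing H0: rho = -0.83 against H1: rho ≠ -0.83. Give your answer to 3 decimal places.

Fisher z: atanh(-0.41) = -0.435611, atanh(-0.83) = -1.188136
z = (z_r − z_0)·√(n−3) = (-0.435611 − (-1.188136))·√22 = 0.752525 · 4.690416 = 3.530

3.530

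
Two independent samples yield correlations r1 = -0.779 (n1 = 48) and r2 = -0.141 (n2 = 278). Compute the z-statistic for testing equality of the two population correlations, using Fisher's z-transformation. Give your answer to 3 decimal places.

Fisher z-transforms: z1 = atanh(-0.779) = -1.042822, z2 = atanh(-0.141) = -0.141946; difference d = -0.900876
Var(d) = 1/45 + 1/275 = 0.0222222 + 0.0036364 = 0.0258586
z = d/√Var(d) = -0.900876 / √0.0258586 = -0.900876 / 0.160806 = -5.602

-5.602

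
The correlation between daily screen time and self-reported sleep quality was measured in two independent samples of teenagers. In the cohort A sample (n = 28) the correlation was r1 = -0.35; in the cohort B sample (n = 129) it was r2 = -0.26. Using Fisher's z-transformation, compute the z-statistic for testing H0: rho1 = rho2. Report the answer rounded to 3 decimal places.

z1 = atanh(-0.35) = -0.365444,  z2 = atanh(-0.26) = -0.266108
SE = √(1/(n1−3) + 1/(n2−3)) = √(1/25 + 1/126) = √(0.0400000 + 0.0079365) = √0.0479365 = 0.218944
z = (z1 − z2)/SE = (-0.365444 − (-0.266108)) / 0.218944 = -0.099336 / 0.218944 = -0.454

-0.454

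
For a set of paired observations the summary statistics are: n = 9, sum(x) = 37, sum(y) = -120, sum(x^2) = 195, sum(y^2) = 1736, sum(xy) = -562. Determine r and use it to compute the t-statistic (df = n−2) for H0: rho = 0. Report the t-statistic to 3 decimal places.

S_xy = nΣxy − ΣxΣy = 9·(-562) − 37·(-120) = -5058 − (-4440) = -618
S_xx = nΣx² − (Σx)² = 9·195 − 37² = 1755 − 1369 = 386
S_yy = nΣy² − (Σy)² = 9·1736 − (-120)² = 15624 − 14400 = 1224
r = S_xy / √(S_xx·S_yy) = -618 / √(386·1224) = -618 / √472464 = -618 / 687.3602 = -0.8991
t = r·√(n−2)/√(1−r²) = -0.8991·√7 / √(1−0.808381) = -2.378795 / 0.437743 = -5.434

-5.434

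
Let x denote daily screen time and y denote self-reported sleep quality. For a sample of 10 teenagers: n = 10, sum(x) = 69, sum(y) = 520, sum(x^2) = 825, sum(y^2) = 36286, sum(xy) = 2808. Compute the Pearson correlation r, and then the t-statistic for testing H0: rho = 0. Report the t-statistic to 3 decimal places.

-1.364

Numerator: nΣxy − (Σx)(Σy) = 10·2808 − (69)(520) = -7800
Denominator: √[(nΣx²−(Σx)²)(nΣy²−(Σy)²)]
  nΣx²−(Σx)² = 10·825 − 4761 = 3489;  nΣy²−(Σy)² = 10·36286 − 270400 = 92460
  √(3489·92460) = √322592940 = 17960.8725
r = -7800 / 17960.8725 = -0.4343
t = r·√(n−2)/√(1−r²) = -0.4343·√8 / √(1−0.188616) = -1.228386 / 0.900769 = -1.364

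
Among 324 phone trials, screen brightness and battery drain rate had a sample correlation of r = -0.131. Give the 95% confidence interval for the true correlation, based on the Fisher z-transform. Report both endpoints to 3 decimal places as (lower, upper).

(-0.237, -0.022)

z_r = atanh(-0.131) = -0.131757;  SE = 1/√(n−3) = 1/√321 = 0.055815
z-limits: -0.131757 ± 1.960·0.055815 = -0.131757 ± 0.109397 = [-0.241154, -0.022360]
ρ-limits: (tanh -0.241154, tanh -0.022360) = (-0.237, -0.022)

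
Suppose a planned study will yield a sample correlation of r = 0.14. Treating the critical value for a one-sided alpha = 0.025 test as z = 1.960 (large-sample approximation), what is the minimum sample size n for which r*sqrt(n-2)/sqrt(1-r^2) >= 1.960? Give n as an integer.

Need r·√(n−2)/√(1−r²) ≥ 1.960
√(n−2) ≥ 1.960·√(1−0.0196) / 0.14 = 1.960·0.990152 / 0.14 = 13.8621
n−2 ≥ 192.1578  ⇒  n ≥ 194.1578
Smallest integer n = 195

195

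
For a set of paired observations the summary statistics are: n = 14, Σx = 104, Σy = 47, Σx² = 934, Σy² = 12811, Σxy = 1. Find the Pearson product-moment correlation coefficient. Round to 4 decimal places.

S_xy = nΣxy − ΣxΣy = 14·1 − 104·47 = 14 − 4888 = -4874
S_xx = nΣx² − (Σx)² = 14·934 − 104² = 13076 − 10816 = 2260
S_yy = nΣy² − (Σy)² = 14·12811 − 47² = 179354 − 2209 = 177145
r = S_xy / √(S_xx·S_yy) = -4874 / √(2260·177145) = -4874 / √400347700 = -4874 / 20008.6906 = -0.2436

-0.2436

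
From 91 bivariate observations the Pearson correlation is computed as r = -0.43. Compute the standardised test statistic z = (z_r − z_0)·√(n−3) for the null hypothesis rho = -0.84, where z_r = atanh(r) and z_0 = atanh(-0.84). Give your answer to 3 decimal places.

z_r = atanh(-0.43) = -0.459897,  z_0 = atanh(-0.84) = -1.221174
SE = 1/√(n−3) = 1/√88 = 0.106600
z = (z_r − z_0)/SE = (-0.459897 − (-1.221174)) / 0.106600 = 0.761277 / 0.106600 = 7.141

7.141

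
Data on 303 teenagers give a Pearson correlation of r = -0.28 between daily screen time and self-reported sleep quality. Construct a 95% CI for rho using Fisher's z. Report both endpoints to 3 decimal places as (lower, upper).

Fisher z: z_r = atanh(r) = ½·ln((1+(-0.28))/(1−(-0.28))) = -0.287682
SE(z) = 1/√(n−3) = 1/√300 = 0.057735
95% ⇒ z* = 1.960; margin = 1.960·0.057735 = 0.113161
CI on z-scale: (-0.400843, -0.174521)
Back-transform: tanh(-0.400843) = -0.380670, tanh(-0.174521) = -0.172770

(-0.381, -0.173)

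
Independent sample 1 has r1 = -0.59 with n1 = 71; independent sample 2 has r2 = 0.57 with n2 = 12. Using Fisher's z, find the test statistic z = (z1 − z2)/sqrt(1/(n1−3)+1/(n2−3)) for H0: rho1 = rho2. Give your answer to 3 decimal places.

-3.736

Fisher z-transforms: z1 = atanh(-0.59) = -0.677666, z2 = atanh(0.57) = 0.647523; difference d = -1.325189
Var(d) = 1/68 + 1/9 = 0.0147059 + 0.1111111 = 0.1258170
z = d/√Var(d) = -1.325189 / √0.1258170 = -1.325189 / 0.354707 = -3.736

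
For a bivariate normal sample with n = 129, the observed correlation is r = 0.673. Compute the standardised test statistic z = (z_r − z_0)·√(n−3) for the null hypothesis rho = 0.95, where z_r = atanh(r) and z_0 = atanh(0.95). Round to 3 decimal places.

z_r = atanh(0.673) = 0.816207,  z_0 = atanh(0.95) = 1.831781
SE = 1/√(n−3) = 1/√126 = 0.089087
z = (z_r − z_0)/SE = (0.816207 − 1.831781) / 0.089087 = -1.015574 / 0.089087 = -11.400

-11.400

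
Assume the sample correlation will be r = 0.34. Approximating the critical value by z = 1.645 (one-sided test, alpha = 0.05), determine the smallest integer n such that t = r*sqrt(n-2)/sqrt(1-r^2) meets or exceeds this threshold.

r√(n−2)/√(1−r²) ≥ 1.645  ⇔  n−2 ≥ (1.645)²·(1−r²)/r²
(1−r²)/r² = (1−0.1156)/0.1156 = 7.6505
n ≥ 2 + 2.706025·7.6505 = 2 + 20.7024 = 22.7024
⌈22.7024⌉ = 23

23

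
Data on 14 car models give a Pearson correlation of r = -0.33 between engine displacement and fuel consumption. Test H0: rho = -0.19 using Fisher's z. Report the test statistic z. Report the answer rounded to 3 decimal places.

Fisher z: atanh(-0.33) = -0.342828, atanh(-0.19) = -0.192337
z = (z_r − z_0)·√(n−3) = (-0.342828 − (-0.192337))·√11 = -0.150491 · 3.316625 = -0.499

-0.499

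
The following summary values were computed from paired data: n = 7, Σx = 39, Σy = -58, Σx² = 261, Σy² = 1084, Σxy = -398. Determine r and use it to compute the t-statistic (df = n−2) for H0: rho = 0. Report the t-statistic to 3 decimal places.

S_xy = nΣxy − ΣxΣy = 7·(-398) − 39·(-58) = -2786 − (-2262) = -524
S_xx = nΣx² − (Σx)² = 7·261 − 39² = 1827 − 1521 = 306
S_yy = nΣy² − (Σy)² = 7·1084 − (-58)² = 7588 − 3364 = 4224
r = S_xy / √(S_xx·S_yy) = -524 / √(306·4224) = -524 / √1292544 = -524 / 1136.9011 = -0.4609
t = r·√(n−2)/√(1−r²) = -0.4609·√5 / √(1−0.212429) = -1.030604 / 0.887452 = -1.161

-1.161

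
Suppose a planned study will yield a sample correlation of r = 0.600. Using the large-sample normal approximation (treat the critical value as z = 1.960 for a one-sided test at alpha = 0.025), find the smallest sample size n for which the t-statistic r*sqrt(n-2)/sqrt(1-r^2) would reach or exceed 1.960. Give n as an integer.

9

r√(n−2)/√(1−r²) ≥ 1.960  ⇔  n−2 ≥ (1.960)²·(1−r²)/r²
(1−r²)/r² = (1−0.360000)/0.360000 = 1.7778
n ≥ 2 + 3.8416·1.7778 = 2 + 6.8296 = 8.8296
⌈8.8296⌉ = 9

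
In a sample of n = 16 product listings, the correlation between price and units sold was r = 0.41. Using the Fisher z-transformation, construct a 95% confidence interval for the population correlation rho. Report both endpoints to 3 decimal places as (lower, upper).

(-0.108, 0.753)

z_r = atanh(0.41) = 0.435611;  SE = 1/√(n−3) = 1/√13 = 0.277350
z-limits: 0.435611 ± 1.960·0.277350 = 0.435611 ± 0.543606 = [-0.107995, 0.979217]
ρ-limits: (tanh -0.107995, tanh 0.979217) = (-0.108, 0.753)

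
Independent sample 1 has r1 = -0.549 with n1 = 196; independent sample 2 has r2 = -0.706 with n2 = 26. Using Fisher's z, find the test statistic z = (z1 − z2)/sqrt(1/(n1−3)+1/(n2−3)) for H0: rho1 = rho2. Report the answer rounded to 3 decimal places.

1.189

Fisher z-transforms: z1 = atanh(-0.549) = -0.616949, z2 = atanh(-0.706) = -0.879163; difference d = 0.262214
Var(d) = 1/193 + 1/23 = 0.0051813 + 0.0434783 = 0.0486596
z = d/√Var(d) = 0.262214 / √0.0486596 = 0.262214 / 0.220589 = 1.189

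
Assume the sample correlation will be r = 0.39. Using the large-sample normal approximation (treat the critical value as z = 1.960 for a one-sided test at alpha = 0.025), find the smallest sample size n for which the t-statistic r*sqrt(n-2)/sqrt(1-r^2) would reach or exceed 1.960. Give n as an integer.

r√(n−2)/√(1−r²) ≥ 1.960  ⇔  n−2 ≥ (1.960)²·(1−r²)/r²
(1−r²)/r² = (1−0.1521)/0.1521 = 5.5746
n ≥ 2 + 3.8416·5.5746 = 2 + 21.4154 = 23.4154
⌈23.4154⌉ = 24

24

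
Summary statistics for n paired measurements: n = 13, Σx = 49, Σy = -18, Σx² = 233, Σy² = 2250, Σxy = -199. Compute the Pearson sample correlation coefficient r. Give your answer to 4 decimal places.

Numerator: nΣxy − (Σx)(Σy) = 13·(-199) − (49)(-18) = -1705
Denominator: √[(nΣx²−(Σx)²)(nΣy²−(Σy)²)]
  nΣx²−(Σx)² = 13·233 − 2401 = 628;  nΣy²−(Σy)² = 13·2250 − 324 = 28926
  √(628·28926) = √18165528 = 4262.1037
r = -1705 / 4262.1037 = -0.4000

-0.4000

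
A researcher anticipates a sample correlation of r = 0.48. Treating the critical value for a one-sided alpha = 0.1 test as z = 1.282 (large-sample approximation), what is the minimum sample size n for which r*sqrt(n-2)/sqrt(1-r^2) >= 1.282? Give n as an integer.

Need r·√(n−2)/√(1−r²) ≥ 1.282
√(n−2) ≥ 1.282·√(1−0.2304) / 0.48 = 1.282·0.877268 / 0.48 = 2.3430
n−2 ≥ 5.4896  ⇒  n ≥ 7.4896
Smallest integer n = 8

8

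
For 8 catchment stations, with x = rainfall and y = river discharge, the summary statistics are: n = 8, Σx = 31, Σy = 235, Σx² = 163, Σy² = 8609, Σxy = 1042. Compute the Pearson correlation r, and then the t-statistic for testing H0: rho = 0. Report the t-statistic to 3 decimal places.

S_xy = nΣxy − ΣxΣy = 8·1042 − 31·235 = 8336 − 7285 = 1051
S_xx = nΣx² − (Σx)² = 8·163 − 31² = 1304 − 961 = 343
S_yy = nΣy² − (Σy)² = 8·8609 − 235² = 68872 − 55225 = 13647
r = S_xy / √(S_xx·S_yy) = 1051 / √(343·13647) = 1051 / √4680921 = 1051 / 2163.5436 = 0.4858
t = r·√(n−2)/√(1−r²) = 0.4858·√6 / √(1−0.236002) = 1.189962 / 0.874070 = 1.361

1.361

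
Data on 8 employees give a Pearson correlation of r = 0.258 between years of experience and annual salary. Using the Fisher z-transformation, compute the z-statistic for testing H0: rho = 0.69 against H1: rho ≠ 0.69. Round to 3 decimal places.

Fisher z: atanh(0.258) = 0.263965, atanh(0.69) = 0.847956
z = (z_r − z_0)·√(n−3) = (0.263965 − 0.847956)·√5 = -0.583991 · 2.236068 = -1.306

-1.306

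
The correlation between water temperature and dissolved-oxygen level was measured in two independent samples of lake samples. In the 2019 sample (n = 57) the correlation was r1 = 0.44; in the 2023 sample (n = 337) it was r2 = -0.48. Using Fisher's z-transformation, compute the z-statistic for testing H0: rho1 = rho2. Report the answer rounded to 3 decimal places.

Fisher z-transforms: z1 = atanh(0.44) = 0.472231, z2 = atanh(-0.48) = -0.522984; difference d = 0.995215
Var(d) = 1/54 + 1/334 = 0.0185185 + 0.0029940 = 0.0215125
z = d/√Var(d) = 0.995215 / √0.0215125 = 0.995215 / 0.146671 = 6.785

6.785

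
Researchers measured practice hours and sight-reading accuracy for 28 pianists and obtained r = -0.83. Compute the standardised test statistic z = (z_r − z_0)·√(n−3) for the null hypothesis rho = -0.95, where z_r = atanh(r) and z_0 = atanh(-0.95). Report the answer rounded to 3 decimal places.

z_r = atanh(-0.83) = -1.188136,  z_0 = atanh(-0.95) = -1.831781
SE = 1/√(n−3) = 1/√25 = 0.200000
z = (z_r − z_0)/SE = (-1.188136 − (-1.831781)) / 0.200000 = 0.643645 / 0.200000 = 3.218

3.218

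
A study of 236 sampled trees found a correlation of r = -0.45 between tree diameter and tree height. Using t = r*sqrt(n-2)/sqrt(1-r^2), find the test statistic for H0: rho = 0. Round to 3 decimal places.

1 − r² = 1 − 0.2025 = 0.7975;  √(1−r²) = 0.893029
√(n−2) = √234 = 15.297059
t = r·√(n−2)/√(1−r²) = -0.45 · 15.297059 / 0.893029 = -7.708

-7.708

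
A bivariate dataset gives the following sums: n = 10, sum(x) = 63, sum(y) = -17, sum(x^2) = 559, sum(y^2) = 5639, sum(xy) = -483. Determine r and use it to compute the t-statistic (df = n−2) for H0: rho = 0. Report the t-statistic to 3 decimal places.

S_xy = nΣxy − ΣxΣy = 10·(-483) − 63·(-17) = -4830 − (-1071) = -3759
S_xx = nΣx² − (Σx)² = 10·559 − 63² = 5590 − 3969 = 1621
S_yy = nΣy² − (Σy)² = 10·5639 − (-17)² = 56390 − 289 = 56101
r = S_xy / √(S_xx·S_yy) = -3759 / √(1621·56101) = -3759 / √90939721 = -3759 / 9536.2320 = -0.3942
t = r·√(n−2)/√(1−r²) = -0.3942·√8 / √(1−0.155394) = -1.114966 / 0.919024 = -1.213

-1.213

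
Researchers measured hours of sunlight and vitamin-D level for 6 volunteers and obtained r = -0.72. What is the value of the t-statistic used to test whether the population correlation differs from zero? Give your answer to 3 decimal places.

1 − r² = 1 − 0.5184 = 0.4816;  √(1−r²) = 0.693974
√(n−2) = √4 = 2.000000
t = r·√(n−2)/√(1−r²) = -0.72 · 2.000000 / 0.693974 = -2.075

-2.075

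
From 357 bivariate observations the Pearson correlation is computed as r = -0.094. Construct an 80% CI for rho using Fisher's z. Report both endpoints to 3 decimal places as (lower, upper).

z_r = atanh(-0.094) = -0.094278;  SE = 1/√(n−3) = 1/√354 = 0.053149
z-limits: -0.094278 ± 1.282·0.053149 = -0.094278 ± 0.068137 = [-0.162415, -0.026141]
ρ-limits: (tanh -0.162415, tanh -0.026141) = (-0.161, -0.026)

(-0.161, -0.026)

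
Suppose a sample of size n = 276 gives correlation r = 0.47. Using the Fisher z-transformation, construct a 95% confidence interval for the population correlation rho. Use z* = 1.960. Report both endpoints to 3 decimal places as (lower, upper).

(0.373, 0.557)

z_r = atanh(0.47) = 0.510070;  SE = 1/√(n−3) = 1/√273 = 0.060523
z-limits: 0.510070 ± 1.960·0.060523 = 0.510070 ± 0.118625 = [0.391445, 0.628695]
ρ-limits: (tanh 0.391445, tanh 0.628695) = (0.373, 0.557)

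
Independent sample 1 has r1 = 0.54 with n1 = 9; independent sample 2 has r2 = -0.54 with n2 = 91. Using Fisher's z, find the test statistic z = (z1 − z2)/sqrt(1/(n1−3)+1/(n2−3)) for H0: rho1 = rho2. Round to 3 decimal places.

z1 = atanh(0.54) = 0.604156,  z2 = atanh(-0.54) = -0.604156
SE = √(1/(n1−3) + 1/(n2−3)) = √(1/6 + 1/88) = √(0.1666667 + 0.0113636) = √0.1780303 = 0.421936
z = (z1 − z2)/SE = (0.604156 − (-0.604156)) / 0.421936 = 1.208312 / 0.421936 = 2.864

2.864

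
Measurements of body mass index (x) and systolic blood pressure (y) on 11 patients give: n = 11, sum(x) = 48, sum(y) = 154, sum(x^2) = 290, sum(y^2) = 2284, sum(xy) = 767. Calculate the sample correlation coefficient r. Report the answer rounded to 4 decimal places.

S_xy = nΣxy − ΣxΣy = 11·767 − 48·154 = 8437 − 7392 = 1045
S_xx = nΣx² − (Σx)² = 11·290 − 48² = 3190 − 2304 = 886
S_yy = nΣy² − (Σy)² = 11·2284 − 154² = 25124 − 23716 = 1408
r = S_xy / √(S_xx·S_yy) = 1045 / √(886·1408) = 1045 / √1247488 = 1045 / 1116.9100 = 0.9356

0.9356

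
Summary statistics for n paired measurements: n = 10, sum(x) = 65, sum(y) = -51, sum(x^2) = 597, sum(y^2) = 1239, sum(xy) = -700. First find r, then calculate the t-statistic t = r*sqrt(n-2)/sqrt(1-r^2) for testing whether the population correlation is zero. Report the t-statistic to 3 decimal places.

S_xy = nΣxy − ΣxΣy = 10·(-700) − 65·(-51) = -7000 − (-3315) = -3685
S_xx = nΣx² − (Σx)² = 10·597 − 65² = 5970 − 4225 = 1745
S_yy = nΣy² − (Σy)² = 10·1239 − (-51)² = 12390 − 2601 = 9789
r = S_xy / √(S_xx·S_yy) = -3685 / √(1745·9789) = -3685 / √17081805 = -3685 / 4133.0140 = -0.8916
t = r·√(n−2)/√(1−r²) = -0.8916·√8 / √(1−0.794951) = -2.521826 / 0.452823 = -5.569

-5.569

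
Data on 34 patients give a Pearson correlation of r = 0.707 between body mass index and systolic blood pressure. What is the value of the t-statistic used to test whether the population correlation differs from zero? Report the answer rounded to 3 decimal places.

t = r·√(n−2) / √(1−r²) with r = 0.707, n = 34
  = 0.707·√32 / √(1 − 0.499849)
  = 0.707·5.656854 / 0.707214
  = 3.999396 / 0.707214 = 5.655

5.655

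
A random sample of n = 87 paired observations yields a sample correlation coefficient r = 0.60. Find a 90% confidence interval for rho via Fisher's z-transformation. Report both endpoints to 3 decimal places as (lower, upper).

Fisher z: z_r = atanh(r) = ½·ln((1+0.60)/(1−0.60)) = 0.693147
SE(z) = 1/√(n−3) = 1/√84 = 0.109109
90% ⇒ z* = 1.645; margin = 1.645·0.109109 = 0.179484
CI on z-scale: (0.513663, 0.872631)
Back-transform: tanh(0.513663) = 0.472794, tanh(0.872631) = 0.702708

(0.473, 0.703)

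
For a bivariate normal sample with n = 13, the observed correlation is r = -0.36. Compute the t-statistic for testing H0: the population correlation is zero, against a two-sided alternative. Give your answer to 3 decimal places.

1 − r² = 1 − 0.1296 = 0.8704;  √(1−r²) = 0.932952
√(n−2) = √11 = 3.316625
t = r·√(n−2)/√(1−r²) = -0.36 · 3.316625 / 0.932952 = -1.280

-1.280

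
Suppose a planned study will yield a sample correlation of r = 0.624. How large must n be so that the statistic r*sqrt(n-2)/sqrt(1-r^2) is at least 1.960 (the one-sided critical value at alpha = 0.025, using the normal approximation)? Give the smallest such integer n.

Need r·√(n−2)/√(1−r²) ≥ 1.960
√(n−2) ≥ 1.960·√(1−0.389376) / 0.624 = 1.960·0.781424 / 0.624 = 2.4545
n−2 ≥ 6.0246  ⇒  n ≥ 8.0246
Smallest integer n = 9

9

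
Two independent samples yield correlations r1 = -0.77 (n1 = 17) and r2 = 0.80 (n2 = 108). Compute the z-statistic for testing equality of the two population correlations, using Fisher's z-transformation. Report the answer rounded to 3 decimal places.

z1 = atanh(-0.77) = -1.020328,  z2 = atanh(0.80) = 1.098612
SE = √(1/(n1−3) + 1/(n2−3)) = √(1/14 + 1/105) = √(0.0714286 + 0.0095238) = √0.0809524 = 0.284521
z = (z1 − z2)/SE = (-1.020328 − 1.098612) / 0.284521 = -2.118940 / 0.284521 = -7.447

-7.447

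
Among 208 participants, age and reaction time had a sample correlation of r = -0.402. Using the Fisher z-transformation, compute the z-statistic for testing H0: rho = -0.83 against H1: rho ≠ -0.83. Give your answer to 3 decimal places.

Fisher z: atanh(-0.402) = -0.426032, atanh(-0.83) = -1.188136
z = (z_r − z_0)·√(n−3) = (-0.426032 − (-1.188136))·√205 = 0.762104 · 14.317821 = 10.912

10.912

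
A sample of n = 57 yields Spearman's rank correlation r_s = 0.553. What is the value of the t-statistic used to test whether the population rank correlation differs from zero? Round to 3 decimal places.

1 − r_s² = 1 − 0.305809 = 0.694191;  √(1−r_s²) = 0.833181
√(n−2) = √55 = 7.416198
t = r_s·√(n−2)/√(1−r_s²) = 0.553 · 7.416198 / 0.833181 = 4.922

4.922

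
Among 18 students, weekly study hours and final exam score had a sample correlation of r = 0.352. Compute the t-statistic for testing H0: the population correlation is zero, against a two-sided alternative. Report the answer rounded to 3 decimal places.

t = r·√(n−2) / √(1−r²) with r = 0.352, n = 18
  = 0.352·√16 / √(1 − 0.123904)
  = 0.352·4.000000 / 0.936000
  = 1.408000 / 0.936000 = 1.504

1.504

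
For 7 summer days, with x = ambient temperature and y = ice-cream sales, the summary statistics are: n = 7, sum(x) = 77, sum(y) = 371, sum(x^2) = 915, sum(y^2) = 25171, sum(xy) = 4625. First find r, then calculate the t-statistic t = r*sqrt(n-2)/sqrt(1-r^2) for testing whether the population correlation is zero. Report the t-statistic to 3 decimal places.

S_xy = nΣxy − ΣxΣy = 7·4625 − 77·371 = 32375 − 28567 = 3808
S_xx = nΣx² − (Σx)² = 7·915 − 77² = 6405 − 5929 = 476
S_yy = nΣy² − (Σy)² = 7·25171 − 371² = 176197 − 137641 = 38556
r = S_xy / √(S_xx·S_yy) = 3808 / √(476·38556) = 3808 / √18352656 = 3808 / 4284.0000 = 0.8889
t = r·√(n−2)/√(1−r²) = 0.8889·√5 / √(1−0.790143) = 1.987641 / 0.458102 = 4.339

4.339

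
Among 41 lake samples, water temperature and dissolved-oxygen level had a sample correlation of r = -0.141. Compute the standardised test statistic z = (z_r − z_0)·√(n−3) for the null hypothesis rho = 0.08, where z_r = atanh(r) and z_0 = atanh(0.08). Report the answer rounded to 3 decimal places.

Fisher z: atanh(-0.141) = -0.141946, atanh(0.08) = 0.080171
z = (z_r − z_0)·√(n−3) = (-0.141946 − 0.080171)·√38 = -0.222117 · 6.164414 = -1.369

-1.369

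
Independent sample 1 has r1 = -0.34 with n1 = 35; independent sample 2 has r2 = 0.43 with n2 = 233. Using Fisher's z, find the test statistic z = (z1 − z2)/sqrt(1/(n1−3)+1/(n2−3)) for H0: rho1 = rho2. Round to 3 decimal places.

z1 = atanh(-0.34) = -0.354093,  z2 = atanh(0.43) = 0.459897
SE = √(1/(n1−3) + 1/(n2−3)) = √(1/32 + 1/230) = √(0.0312500 + 0.0043478) = √0.0355978 = 0.188674
z = (z1 − z2)/SE = (-0.354093 − 0.459897) / 0.188674 = -0.813990 / 0.188674 = -4.314

-4.314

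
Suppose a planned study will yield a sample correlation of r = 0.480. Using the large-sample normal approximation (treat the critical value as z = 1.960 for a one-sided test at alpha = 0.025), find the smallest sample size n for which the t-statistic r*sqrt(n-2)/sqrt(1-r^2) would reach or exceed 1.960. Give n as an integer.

r√(n−2)/√(1−r²) ≥ 1.960  ⇔  n−2 ≥ (1.960)²·(1−r²)/r²
(1−r²)/r² = (1−0.230400)/0.230400 = 3.3403
n ≥ 2 + 3.8416·3.3403 = 2 + 12.8321 = 14.8321
⌈14.8321⌉ = 15

15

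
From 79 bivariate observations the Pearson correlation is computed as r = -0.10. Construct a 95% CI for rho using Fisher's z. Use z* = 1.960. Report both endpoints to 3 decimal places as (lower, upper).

(-0.314, 0.124)

Fisher z: z_r = atanh(r) = ½·ln((1+(-0.10))/(1−(-0.10))) = -0.100335
SE(z) = 1/√(n−3) = 1/√76 = 0.114708
95% ⇒ z* = 1.960; margin = 1.960·0.114708 = 0.224828
CI on z-scale: (-0.325163, 0.124493)
Back-transform: tanh(-0.325163) = -0.314168, tanh(0.124493) = 0.123854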